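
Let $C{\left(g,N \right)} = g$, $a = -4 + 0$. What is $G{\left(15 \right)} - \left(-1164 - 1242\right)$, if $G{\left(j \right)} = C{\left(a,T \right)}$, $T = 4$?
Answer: $2402$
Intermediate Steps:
$a = -4$
$G{\left(j \right)} = -4$
$G{\left(15 \right)} - \left(-1164 - 1242\right) = -4 - \left(-1164 - 1242\right) = -4 - -2406 = -4 + 2406 = 2402$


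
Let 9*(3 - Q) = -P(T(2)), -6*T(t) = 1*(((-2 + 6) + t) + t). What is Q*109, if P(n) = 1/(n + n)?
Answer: 7739/24 ≈ 322.46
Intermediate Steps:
T(t) = -⅔ - t/3 (T(t) = -(((-2 + 6) + t) + t)/6 = -((4 + t) + t)/6 = -(4 + 2*t)/6 = -⅔ - t/3)
P(n) = 1/(2*n)
Q = 71/24 (Q = 3 - (-1)*1/(2*(-⅔ - ⅓*2))/9 = 3 - (-1)*1/(2*(-⅔ - ⅔))/9 = 3 - (-1)*1/(2*(-4/3))/9 = 3 - (-1)*(½)*(-¾)/9 = 3 - (-1)*(-3)/(9*8) = 3 - ⅑*3/8 = 3 - 1/24 = 71/24 ≈ 2.9583)
Q*109 = (71/24)*109 = 7739/24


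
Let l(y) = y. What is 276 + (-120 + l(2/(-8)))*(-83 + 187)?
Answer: -12230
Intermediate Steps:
276 + (-120 + l(2/(-8)))*(-83 + 187) = 276 + (-120 + 2/(-8))*(-83 + 187) = 276 + (-120 + 2*(-⅛))*104 = 276 + (-120 - ¼)*104 = 276 - 481/4*104 = 276 - 12506 = -12230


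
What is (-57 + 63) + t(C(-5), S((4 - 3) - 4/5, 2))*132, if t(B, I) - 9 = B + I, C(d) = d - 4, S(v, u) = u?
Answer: 270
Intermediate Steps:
C(d) = -4 + d
t(B, I) = 9 + B + I (t(B, I) = 9 + (B + I) = 9 + B + I)
(-57 + 63) + t(C(-5), S((4 - 3) - 4/5, 2))*132 = (-57 + 63) + (9 + (-4 - 5) + 2)*132 = 6 + (9 - 9 + 2)*132 = 6 + 2*132 = 6 + 264 = 270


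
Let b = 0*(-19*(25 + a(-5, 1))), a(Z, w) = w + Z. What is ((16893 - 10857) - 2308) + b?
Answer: 3728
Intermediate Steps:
a(Z, w) = Z + w
b = 0 (b = 0*(-19*(25 + (-5 + 1))) = 0*(-19*(25 - 4)) = 0*(-19*21) = 0*(-399) = 0)
((16893 - 10857) - 2308) + b = ((16893 - 10857) - 2308) + 0 = (6036 - 2308) + 0 = 3728 + 0 = 3728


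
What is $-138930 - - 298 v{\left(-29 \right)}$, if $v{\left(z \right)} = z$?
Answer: $-147572$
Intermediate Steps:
$-138930 - - 298 v{\left(-29 \right)} = -138930 - \left(-298\right) \left(-29\right) = -138930 - 8642 = -147572$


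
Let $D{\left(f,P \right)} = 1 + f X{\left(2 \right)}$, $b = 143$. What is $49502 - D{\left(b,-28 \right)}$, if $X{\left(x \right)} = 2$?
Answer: $49215$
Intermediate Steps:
$D{\left(f,P \right)} = 1 + 2 f$ ($D{\left(f,P \right)} = 1 + f 2 = 1 + 2 f$)
$49502 - D{\left(b,-28 \right)} = 49502 - \left(1 + 2 \cdot 143\right) = 49502 - \left(1 + 286\right) = 49502 - 287 = 49215$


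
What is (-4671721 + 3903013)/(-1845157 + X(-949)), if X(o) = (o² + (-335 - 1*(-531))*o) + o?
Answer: 768708/1131509 ≈ 0.67937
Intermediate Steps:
X(o) = o² + 197*o (X(o) = (o² + (-335 + 531)*o) + o = (o² + 196*o) + o = o² + 197*o)
(-4671721 + 3903013)/(-1845157 + X(-949)) = (-4671721 + 3903013)/(-1845157 - 949*(197 - 949)) = -768708/(-1845157 - 949*(-752)) = -768708/(-1845157 + 713648) = -768708/(-1131509) = -768708*(-1/1131509) = 768708/1131509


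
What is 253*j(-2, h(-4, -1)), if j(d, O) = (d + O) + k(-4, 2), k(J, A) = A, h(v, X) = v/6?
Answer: -506/3 ≈ -168.67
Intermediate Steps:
h(v, X) = v/6 (h(v, X) = v*(1/6) = v/6)
j(d, O) = 2 + O + d (j(d, O) = (d + O) + 2 = (O + d) + 2 = 2 + O + d)
253*j(-2, h(-4, -1)) = 253*(2 + (1/6)*(-4) - 2) = 253*(2 - 2/3 - 2) = 253*(-2/3) = -506/3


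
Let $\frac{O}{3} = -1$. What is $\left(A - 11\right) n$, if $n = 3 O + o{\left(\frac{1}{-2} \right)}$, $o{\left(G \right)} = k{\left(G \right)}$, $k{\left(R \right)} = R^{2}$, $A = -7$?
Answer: $\frac{315}{2} \approx 157.5$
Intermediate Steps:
$o{\left(G \right)} = G^{2}$
$O = -3$ ($O = 3 \left(-1\right) = -3$)
$n = - \frac{35}{4}$ ($n = 3 \left(-3\right) + \left(\frac{1}{-2}\right)^{2} = -9 + \left(- \frac{1}{2}\right)^{2} = -9 + \frac{1}{4} = - \frac{35}{4} \approx -8.75$)
$\left(A - 11\right) n = \left(-7 - 11\right) \left(- \frac{35}{4}\right) = \left(-18\right) \left(- \frac{35}{4}\right) = \frac{315}{2}$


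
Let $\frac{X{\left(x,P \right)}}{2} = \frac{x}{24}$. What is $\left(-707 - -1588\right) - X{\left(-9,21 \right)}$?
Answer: $\frac{3527}{4} \approx 881.75$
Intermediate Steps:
$X{\left(x,P \right)} = \frac{x}{12}$ ($X{\left(x,P \right)} = 2 \frac{x}{24} = \frac{x}{12}$)
$\left(-707 - -1588\right) - X{\left(-9,21 \right)} = \left(-707 - -1588\right) - \frac{1}{12} \left(-9\right) = \left(-707 + 1588\right) - - \frac{3}{4} = 881 + \frac{3}{4} = \frac{3527}{4}$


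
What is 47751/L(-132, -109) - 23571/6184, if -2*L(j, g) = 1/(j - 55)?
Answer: 110439253245/6184 ≈ 1.7859e+7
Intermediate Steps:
L(j, g) = -1/(2*(-55 + j)) (L(j, g) = -1/(2*(j - 55)) = -1/(2*(-55 + j)))
47751/L(-132, -109) - 23571/6184 = 47751/((-1/(-110 + 2*(-132)))) - 23571/6184 = 47751/((-1/(-110 - 264))) - 23571*1/6184 = 47751/((-1/(-374))) - 23571/6184 = 47751/((-1*(-1/374))) - 23571/6184 = 47751/(1/374) - 23571/6184 = 47751*374 - 23571/6184 = 17858874 - 23571/6184 = 110439253245/6184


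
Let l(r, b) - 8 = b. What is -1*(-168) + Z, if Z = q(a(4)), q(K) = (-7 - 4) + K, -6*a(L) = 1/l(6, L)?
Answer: 11303/72 ≈ 156.99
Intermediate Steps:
l(r, b) = 8 + b
a(L) = -1/(6*(8 + L))
q(K) = -11 + K
Z = -793/72 (Z = -11 - 1/(48 + 6*4) = -11 - 1/(48 + 24) = -11 - 1/72 = -793/72 ≈ -11.014)
-1*(-168) + Z = -1*(-168) - 793/72 = 168 - 793/72 = 11303/72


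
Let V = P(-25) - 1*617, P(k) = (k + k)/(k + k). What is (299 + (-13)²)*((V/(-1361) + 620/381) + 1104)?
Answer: 89473453680/172847 ≈ 5.1765e+5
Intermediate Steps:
P(k) = 1 (P(k) = (2*k)/((2*k)) = (2*k)*(1/(2*k)) = 1)
V = -616 (V = 1 - 1*617 = 1 - 617 = -616)
(299 + (-13)²)*((V/(-1361) + 620/381) + 1104) = (299 + (-13)²)*((-616/(-1361) + 620/381) + 1104) = (299 + 169)*((-616*(-1/1361) + 620*(1/381)) + 1104) = 468*((616/1361 + 620/381) + 1104) = 468*(1078516/518541 + 1104) = 468*(573547780/518541) = 89473453680/172847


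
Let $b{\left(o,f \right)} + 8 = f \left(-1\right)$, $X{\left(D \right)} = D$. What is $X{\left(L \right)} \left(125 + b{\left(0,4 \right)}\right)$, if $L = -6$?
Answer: $-678$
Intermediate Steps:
$b{\left(o,f \right)} = -8 - f$ ($b{\left(o,f \right)} = -8 + f \left(-1\right) = -8 - f$)
$X{\left(L \right)} \left(125 + b{\left(0,4 \right)}\right) = - 6 \left(125 - 12\right) = \left(-6\right) 113 = -678$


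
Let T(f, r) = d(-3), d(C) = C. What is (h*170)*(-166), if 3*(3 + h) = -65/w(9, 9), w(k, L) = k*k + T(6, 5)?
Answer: 832490/9 ≈ 92499.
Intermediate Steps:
T(f, r) = -3
w(k, L) = -3 + k**2 (w(k, L) = k*k - 3 = k**2 - 3 = -3 + k**2)
h = -59/18 (h = -3 + (-65/(-3 + 9**2))/3 = -3 + (-65/(-3 + 81))/3 = -3 + (-65/78)/3 = -3 + (-65*1/78)/3 = -3 + (1/3)*(-5/6) = -3 - 5/18 = -59/18 ≈ -3.2778)
(h*170)*(-166) = -59/18*170*(-166) = -5015/9*(-166) = 832490/9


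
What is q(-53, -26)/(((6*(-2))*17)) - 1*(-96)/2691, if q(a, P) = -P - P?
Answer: -3343/15249 ≈ -0.21923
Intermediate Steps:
q(a, P) = -2*P
q(-53, -26)/(((6*(-2))*17)) - 1*(-96)/2691 = (-2*(-26))/(((6*(-2))*17)) - 1*(-96)/2691 = 52/((-12*17)) + 96*(1/2691) = 52/(-204) + 32/897 = 52*(-1/204) + 32/897 = -13/51 + 32/897 = -3343/15249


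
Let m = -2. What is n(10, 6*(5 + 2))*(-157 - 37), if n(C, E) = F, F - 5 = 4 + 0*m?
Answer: -1746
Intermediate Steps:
F = 9 (F = 5 + (4 + 0*(-2)) = 5 + (4 + 0) = 5 + 4 = 9)
n(C, E) = 9
n(10, 6*(5 + 2))*(-157 - 37) = 9*(-157 - 37) = 9*(-194) = -1746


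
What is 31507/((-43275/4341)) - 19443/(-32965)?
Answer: -300522923942/95104025 ≈ -3159.9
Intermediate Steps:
31507/((-43275/4341)) - 19443/(-32965) = 31507/((-43275*1/4341)) - 19443*(-1/32965) = 31507/(-14425/1447) + 19443/32965 = 31507*(-1447/14425) + 19443/32965 = -45590629/14425 + 19443/32965 = -300522923942/95104025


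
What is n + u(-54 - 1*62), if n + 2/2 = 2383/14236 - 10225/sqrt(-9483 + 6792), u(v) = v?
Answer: -1663229/14236 + 10225*I*sqrt(299)/897 ≈ -116.83 + 197.11*I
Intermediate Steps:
n = -11853/14236 + 10225*I*sqrt(299)/897 (n = -1 + (2383/14236 - 10225/sqrt(-9483 + 6792)) = -1 + (2383*(1/14236) - 10225*(-I*sqrt(299)/897)) = -1 + (2383/14236 - 10225*(-I*sqrt(299)/897)) = -1 + (2383/14236 - (-10225)*I*sqrt(299)/897) = -1 + (2383/14236 + 10225*I*sqrt(299)/897) = -11853/14236 + 10225*I*sqrt(299)/897 ≈ -0.83261 + 197.11*I)
n + u(-54 - 1*62) = (-11853/14236 + 10225*I*sqrt(299)/897) + (-54 - 1*62) = (-11853/14236 + 10225*I*sqrt(299)/897) + (-54 - 62) = (-11853/14236 + 10225*I*sqrt(299)/897) - 116 = -1663229/14236 + 10225*I*sqrt(299)/897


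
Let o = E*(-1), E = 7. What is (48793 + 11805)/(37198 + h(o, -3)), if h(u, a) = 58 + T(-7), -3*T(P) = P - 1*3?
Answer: 90897/55889 ≈ 1.6264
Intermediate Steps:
o = -7 (o = 7*(-1) = -7)
T(P) = 1 - P/3 (T(P) = -(P - 1*3)/3 = -(P - 3)/3 = -(-3 + P)/3 = 1 - P/3)
h(u, a) = 184/3 (h(u, a) = 58 + (1 - ⅓*(-7)) = 58 + (1 + 7/3) = 58 + 10/3 = 184/3)
(48793 + 11805)/(37198 + h(o, -3)) = (48793 + 11805)/(37198 + 184/3) = 60598/(111778/3) = 60598*(3/111778) = 90897/55889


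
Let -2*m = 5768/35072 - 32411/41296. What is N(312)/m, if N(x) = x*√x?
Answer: 14121249792*√78/7019713 ≈ 17766.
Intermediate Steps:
N(x) = x^(3/2)
m = 7019713/22630208 (m = -(5768/35072 - 32411/41296)/2 = -(5768*(1/35072) - 32411*1/41296)/2 = -(721/4384 - 32411/41296)/2 = -½*(-7019713/11315104) = 7019713/22630208 ≈ 0.31019)
N(312)/m = 312^(3/2)/(7019713/22630208) = (624*√78)*(22630208/7019713) = 14121249792*√78/7019713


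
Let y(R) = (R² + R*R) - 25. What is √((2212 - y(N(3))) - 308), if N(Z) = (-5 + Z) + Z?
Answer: √1927 ≈ 43.898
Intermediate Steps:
N(Z) = -5 + 2*Z
y(R) = -25 + 2*R² (y(R) = (R² + R²) - 25 = 2*R² - 25 = -25 + 2*R²)
√((2212 - y(N(3))) - 308) = √((2212 - (-25 + 2*(-5 + 2*3)²)) - 308) = √((2212 - (-25 + 2*(-5 + 6)²)) - 308) = √((2212 - (-25 + 2*1²)) - 308) = √((2212 - (-25 + 2*1)) - 308) = √((2212 - (-25 + 2)) - 308) = √((2212 - 1*(-23)) - 308) = √((2212 + 23) - 308) = √(2235 - 308) = √1927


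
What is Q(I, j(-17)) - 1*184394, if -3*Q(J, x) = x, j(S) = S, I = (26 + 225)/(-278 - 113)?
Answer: -553165/3 ≈ -1.8439e+5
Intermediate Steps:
I = -251/391 (I = 251/(-391) = 251*(-1/391) = -251/391 ≈ -0.64194)
Q(J, x) = -x/3
Q(I, j(-17)) - 1*184394 = -1/3*(-17) - 1*184394 = 17/3 - 184394 = -553165/3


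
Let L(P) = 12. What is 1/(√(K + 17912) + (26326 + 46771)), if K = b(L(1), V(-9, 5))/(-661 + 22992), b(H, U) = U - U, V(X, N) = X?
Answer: 73097/5343153497 - 2*√4478/5343153497 ≈ 1.3655e-5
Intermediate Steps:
b(H, U) = 0
K = 0 (K = 0/(-661 + 22992) = 0/22331 = 0*(1/22331) = 0)
1/(√(K + 17912) + (26326 + 46771)) = 1/(√(0 + 17912) + (26326 + 46771)) = 1/(√17912 + 73097) = 1/(2*√4478 + 73097) = 1/(73097 + 2*√4478)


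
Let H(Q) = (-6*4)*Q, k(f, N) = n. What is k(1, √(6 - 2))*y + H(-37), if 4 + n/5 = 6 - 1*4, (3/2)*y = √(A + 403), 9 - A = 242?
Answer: 888 - 20*√170/3 ≈ 801.08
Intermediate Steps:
A = -233 (A = 9 - 1*242 = 9 - 242 = -233)
y = 2*√170/3 (y = 2*√(-233 + 403)/3 = 2*√170/3 ≈ 8.6923)
n = -10 (n = -20 + 5*(6 - 1*4) = -20 + 5*(6 - 4) = -20 + 5*2 = -20 + 10 = -10)
k(f, N) = -10
H(Q) = -24*Q
k(1, √(6 - 2))*y + H(-37) = -20*√170/3 - 24*(-37) = -20*√170/3 + 888 = 888 - 20*√170/3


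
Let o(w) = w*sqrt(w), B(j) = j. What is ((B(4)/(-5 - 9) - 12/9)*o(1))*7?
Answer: -34/3 ≈ -11.333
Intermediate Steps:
o(w) = w**(3/2)
((B(4)/(-5 - 9) - 12/9)*o(1))*7 = ((4/(-5 - 9) - 12/9)*1**(3/2))*7 = ((4/(-14) - 12*1/9)*1)*7 = ((4*(-1/14) - 4/3)*1)*7 = ((-2/7 - 4/3)*1)*7 = -34/21*1*7 = -34/21*7 = -34/3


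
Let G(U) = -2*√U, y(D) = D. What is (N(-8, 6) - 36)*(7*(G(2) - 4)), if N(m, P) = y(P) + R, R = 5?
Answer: 700 + 350*√2 ≈ 1195.0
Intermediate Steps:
N(m, P) = 5 + P (N(m, P) = P + 5 = 5 + P)
(N(-8, 6) - 36)*(7*(G(2) - 4)) = ((5 + 6) - 36)*(7*(-2*√2 - 4)) = (11 - 36)*(7*(-4 - 2*√2)) = -25*(-28 - 14*√2) = 700 + 350*√2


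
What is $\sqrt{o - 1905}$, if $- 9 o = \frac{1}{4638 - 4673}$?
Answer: $\frac{i \sqrt{21002590}}{105} \approx 43.646 i$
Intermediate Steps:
$o = \frac{1}{315}$ ($o = - \frac{1}{9 \left(4638 - 4673\right)} = - \frac{1}{9 \left(-35\right)} = \left(- \frac{1}{9}\right) \left(- \frac{1}{35}\right) = \frac{1}{315} \approx 0.0031746$)
$\sqrt{o - 1905} = \sqrt{\frac{1}{315} - 1905} = \sqrt{- \frac{600074}{315}} = \frac{i \sqrt{21002590}}{105}$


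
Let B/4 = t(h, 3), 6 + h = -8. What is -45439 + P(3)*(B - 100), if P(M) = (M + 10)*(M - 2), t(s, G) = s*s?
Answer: -36547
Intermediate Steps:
h = -14 (h = -6 - 8 = -14)
t(s, G) = s²
P(M) = (-2 + M)*(10 + M) (P(M) = (10 + M)*(-2 + M) = (-2 + M)*(10 + M))
B = 784 (B = 4*(-14)² = 4*196 = 784)
-45439 + P(3)*(B - 100) = -45439 + (-20 + 3² + 8*3)*(784 - 100) = -45439 + (-20 + 9 + 24)*684 = -45439 + 13*684 = -45439 + 8892 = -36547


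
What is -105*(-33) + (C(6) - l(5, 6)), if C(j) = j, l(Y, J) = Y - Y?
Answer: 3471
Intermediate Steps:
l(Y, J) = 0
-105*(-33) + (C(6) - l(5, 6)) = -105*(-33) + (6 - 1*0) = 3465 + (6 + 0) = 3465 + 6 = 3471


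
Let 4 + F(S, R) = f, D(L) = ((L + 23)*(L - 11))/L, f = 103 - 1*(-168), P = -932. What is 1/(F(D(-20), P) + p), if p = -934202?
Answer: -1/933935 ≈ -1.0707e-6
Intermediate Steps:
f = 271 (f = 103 + 168 = 271)
D(L) = (-11 + L)*(23 + L)/L (D(L) = ((23 + L)*(-11 + L))/L = ((-11 + L)*(23 + L))/L = (-11 + L)*(23 + L)/L)
F(S, R) = 267 (F(S, R) = -4 + 271 = 267)
1/(F(D(-20), P) + p) = 1/(267 - 934202) = 1/(-933935) = -1/933935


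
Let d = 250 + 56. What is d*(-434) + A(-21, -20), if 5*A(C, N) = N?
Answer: -132808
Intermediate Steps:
A(C, N) = N/5
d = 306
d*(-434) + A(-21, -20) = 306*(-434) + (⅕)*(-20) = -132804 - 4 = -132808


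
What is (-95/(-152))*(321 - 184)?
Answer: 685/8 ≈ 85.625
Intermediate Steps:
(-95/(-152))*(321 - 184) = -95*(-1/152)*137 = (5/8)*137 = 685/8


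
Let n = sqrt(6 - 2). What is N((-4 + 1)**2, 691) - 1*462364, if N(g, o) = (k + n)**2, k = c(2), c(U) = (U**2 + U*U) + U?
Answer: -462220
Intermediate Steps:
c(U) = U + 2*U**2 (c(U) = (U**2 + U**2) + U = 2*U**2 + U = U + 2*U**2)
k = 10 (k = 2*(1 + 2*2) = 2*(1 + 4) = 2*5 = 10)
n = 2 (n = sqrt(4) = 2)
N(g, o) = 144 (N(g, o) = (10 + 2)**2 = 12**2 = 144)
N((-4 + 1)**2, 691) - 1*462364 = 144 - 1*462364 = 144 - 462364 = -462220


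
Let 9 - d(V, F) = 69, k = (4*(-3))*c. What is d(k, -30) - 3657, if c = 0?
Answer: -3717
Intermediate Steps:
k = 0 (k = (4*(-3))*0 = -12*0 = 0)
d(V, F) = -60 (d(V, F) = 9 - 1*69 = 9 - 69 = -60)
d(k, -30) - 3657 = -60 - 3657 = -3717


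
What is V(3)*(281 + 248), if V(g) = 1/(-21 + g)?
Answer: -529/18 ≈ -29.389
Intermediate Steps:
V(3)*(281 + 248) = (281 + 248)/(-21 + 3) = 529/(-18) = -1/18*529 = -529/18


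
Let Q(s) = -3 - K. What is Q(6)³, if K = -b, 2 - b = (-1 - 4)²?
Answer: -17576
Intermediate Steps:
b = -23 (b = 2 - (-1 - 4)² = 2 - 1*(-5)² = 2 - 1*25 = 2 - 25 = -23)
K = 23 (K = -1*(-23) = 23)
Q(s) = -26 (Q(s) = -3 - 1*23 = -3 - 23 = -26)
Q(6)³ = (-26)³ = -17576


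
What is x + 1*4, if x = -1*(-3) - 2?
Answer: 5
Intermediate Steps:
x = 1 (x = 3 - 2 = 1)
x + 1*4 = 1 + 1*4 = 1 + 4 = 5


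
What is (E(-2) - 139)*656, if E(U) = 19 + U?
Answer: -80032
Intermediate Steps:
(E(-2) - 139)*656 = ((19 - 2) - 139)*656 = (17 - 139)*656 = -122*656 = -80032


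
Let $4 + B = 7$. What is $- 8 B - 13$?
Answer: $-37$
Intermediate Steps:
$B = 3$ ($B = -4 + 7 = 3$)
$- 8 B - 13 = \left(-8\right) 3 - 13 = -24 - 13 = -37$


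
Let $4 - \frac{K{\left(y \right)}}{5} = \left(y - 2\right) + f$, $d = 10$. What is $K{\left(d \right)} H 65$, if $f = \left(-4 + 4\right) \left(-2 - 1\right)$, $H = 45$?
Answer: $-58500$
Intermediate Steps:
$f = 0$ ($f = 0 \left(-3\right) = 0$)
$K{\left(y \right)} = 30 - 5 y$ ($K{\left(y \right)} = 20 - 5 \left(\left(y - 2\right) + 0\right) = 20 - 5 \left(\left(-2 + y\right) + 0\right) = 20 - 5 \left(-2 + y\right) = 20 - \left(-10 + 5 y\right) = 30 - 5 y$)
$K{\left(d \right)} H 65 = \left(30 - 50\right) 45 \cdot 65 = \left(-20\right) 45 \cdot 65 = \left(-900\right) 65 = -58500$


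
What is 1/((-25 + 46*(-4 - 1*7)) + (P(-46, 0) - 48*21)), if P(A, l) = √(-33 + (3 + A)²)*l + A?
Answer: -1/1585 ≈ -0.00063092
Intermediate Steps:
P(A, l) = A + l*√(-33 + (3 + A)²) (P(A, l) = l*√(-33 + (3 + A)²) + A = A + l*√(-33 + (3 + A)²))
1/((-25 + 46*(-4 - 1*7)) + (P(-46, 0) - 48*21)) = 1/((-25 + 46*(-4 - 1*7)) + ((-46 + 0*√(-33 + (3 - 46)²)) - 48*21)) = 1/((-25 + 46*(-4 - 7)) + ((-46 + 0*√(-33 + (-43)²)) - 1008)) = 1/((-25 + 46*(-11)) + ((-46 + 0*√(-33 + 1849)) - 1008)) = 1/((-25 - 506) + ((-46 + 0*√1816) - 1008)) = 1/(-531 + ((-46 + 0*(2*√454)) - 1008)) = 1/(-531 + ((-46 + 0) - 1008)) = 1/(-531 + (-46 - 1008)) = 1/(-531 - 1054) = 1/(-1585) = -1/1585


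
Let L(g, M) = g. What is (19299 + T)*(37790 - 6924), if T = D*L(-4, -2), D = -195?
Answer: 619758414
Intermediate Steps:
T = 780 (T = -195*(-4) = 780)
(19299 + T)*(37790 - 6924) = (19299 + 780)*(37790 - 6924) = 20079*30866 = 619758414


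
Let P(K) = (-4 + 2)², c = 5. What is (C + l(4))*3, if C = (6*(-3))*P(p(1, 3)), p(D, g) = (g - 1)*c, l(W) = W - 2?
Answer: -210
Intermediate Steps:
l(W) = -2 + W
p(D, g) = -5 + 5*g (p(D, g) = (g - 1)*5 = (-1 + g)*5 = -5 + 5*g)
P(K) = 4 (P(K) = (-2)² = 4)
C = -72 (C = (6*(-3))*4 = -18*4 = -72)
(C + l(4))*3 = (-72 + (-2 + 4))*3 = (-72 + 2)*3 = -70*3 = -210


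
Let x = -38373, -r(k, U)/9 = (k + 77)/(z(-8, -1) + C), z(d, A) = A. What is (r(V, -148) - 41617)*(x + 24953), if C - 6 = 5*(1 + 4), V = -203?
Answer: 557992864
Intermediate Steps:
C = 31 (C = 6 + 5*(1 + 4) = 6 + 5*5 = 6 + 25 = 31)
r(k, U) = -231/10 - 3*k/10 (r(k, U) = -9*(k + 77)/(-1 + 31) = -9*(77 + k)/30 = -9*(77/30 + k/30) = -231/10 - 3*k/10)
(r(V, -148) - 41617)*(x + 24953) = ((-231/10 - 3/10*(-203)) - 41617)*(-38373 + 24953) = ((-231/10 + 609/10) - 41617)*(-13420) = (189/5 - 41617)*(-13420) = -207896/5*(-13420) = 557992864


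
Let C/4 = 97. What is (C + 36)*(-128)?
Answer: -54272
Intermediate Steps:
C = 388 (C = 4*97 = 388)
(C + 36)*(-128) = (388 + 36)*(-128) = 424*(-128) = -54272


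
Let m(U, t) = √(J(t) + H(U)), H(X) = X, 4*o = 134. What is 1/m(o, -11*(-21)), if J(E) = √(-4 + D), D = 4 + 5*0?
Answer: √134/67 ≈ 0.17277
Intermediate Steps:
o = 67/2 (o = (¼)*134 = 67/2 ≈ 33.500)
D = 4 (D = 4 + 0 = 4)
J(E) = 0 (J(E) = √(-4 + 4) = √0 = 0)
m(U, t) = √U (m(U, t) = √(0 + U) = √U)
1/m(o, -11*(-21)) = 1/(√(67/2)) = 1/(√134/2) = √134/67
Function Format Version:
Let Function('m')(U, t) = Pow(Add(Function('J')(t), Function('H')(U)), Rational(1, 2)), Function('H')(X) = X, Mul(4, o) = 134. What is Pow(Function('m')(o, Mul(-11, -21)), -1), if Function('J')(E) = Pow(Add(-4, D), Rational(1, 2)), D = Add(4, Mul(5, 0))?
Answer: Mul(Rational(1, 67), Pow(134, Rational(1, 2))) ≈ 0.17277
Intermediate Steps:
o = Rational(67, 2) (o = Mul(Rational(1, 4), 134) = Rational(67, 2) ≈ 33.500)
D = 4 (D = Add(4, 0) = 4)
Function('J')(E) = 0 (Function('J')(E) = Pow(Add(-4, 4), Rational(1, 2)) = Pow(0, Rational(1, 2)) = 0)
Function('m')(U, t) = Pow(U, Rational(1, 2)) (Function('m')(U, t) = Pow(Add(0, U), Rational(1, 2)) = Pow(U, Rational(1, 2)))
Pow(Function('m')(o, Mul(-11, -21)), -1) = Pow(Pow(Rational(67, 2), Rational(1, 2)), -1) = Pow(Mul(Rational(1, 2), Pow(134, Rational(1, 2))), -1) = Mul(Rational(1, 67), Pow(134, Rational(1, 2)))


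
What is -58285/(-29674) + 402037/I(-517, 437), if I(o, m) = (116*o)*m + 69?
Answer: 1515585457137/777687141430 ≈ 1.9488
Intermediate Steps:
I(o, m) = 69 + 116*m*o (I(o, m) = 116*m*o + 69 = 69 + 116*m*o)
-58285/(-29674) + 402037/I(-517, 437) = -58285/(-29674) + 402037/(69 + 116*437*(-517)) = -58285*(-1/29674) + 402037/(69 - 26207764) = 58285/29674 + 402037/(-26207695) = 58285/29674 + 402037*(-1/26207695) = 58285/29674 - 402037/26207695 = 1515585457137/777687141430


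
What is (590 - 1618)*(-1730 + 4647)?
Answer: -2998676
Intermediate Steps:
(590 - 1618)*(-1730 + 4647) = -1028*2917 = -2998676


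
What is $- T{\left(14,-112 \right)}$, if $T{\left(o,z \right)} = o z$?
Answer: $1568$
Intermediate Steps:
$- T{\left(14,-112 \right)} = - 14 \left(-112\right) = \left(-1\right) \left(-1568\right) = 1568$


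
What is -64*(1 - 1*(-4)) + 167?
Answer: -153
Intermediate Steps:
-64*(1 - 1*(-4)) + 167 = -64*(1 + 4) + 167 = -64*5 + 167 = -320 + 167 = -153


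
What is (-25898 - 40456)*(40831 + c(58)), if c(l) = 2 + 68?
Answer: -2713944954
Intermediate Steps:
c(l) = 70
(-25898 - 40456)*(40831 + c(58)) = (-25898 - 40456)*(40831 + 70) = -66354*40901 = -2713944954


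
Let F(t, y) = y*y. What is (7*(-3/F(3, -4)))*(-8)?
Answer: 21/2 ≈ 10.500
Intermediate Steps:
F(t, y) = y²
(7*(-3/F(3, -4)))*(-8) = (7*(-3/((-4)²)))*(-8) = (7*(-3/16))*(-8) = -21/16*(-8) = 21/2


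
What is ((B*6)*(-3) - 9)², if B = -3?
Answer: 2025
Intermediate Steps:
((B*6)*(-3) - 9)² = (-3*6*(-3) - 9)² = (-18*(-3) - 9)² = (54 - 9)² = 45² = 2025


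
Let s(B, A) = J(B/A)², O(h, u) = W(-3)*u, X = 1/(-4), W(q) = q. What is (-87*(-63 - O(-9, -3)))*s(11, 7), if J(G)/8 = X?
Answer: 25056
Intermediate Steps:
X = -¼ (X = 1*(-¼) = -¼ ≈ -0.25000)
J(G) = -2 (J(G) = 8*(-¼) = -2)
O(h, u) = -3*u
s(B, A) = 4 (s(B, A) = (-2)² = 4)
(-87*(-63 - O(-9, -3)))*s(11, 7) = -87*(-63 - (-3)*(-3))*4 = -87*(-63 - 1*9)*4 = -87*(-63 - 9)*4 = -87*(-72)*4 = 6264*4 = 25056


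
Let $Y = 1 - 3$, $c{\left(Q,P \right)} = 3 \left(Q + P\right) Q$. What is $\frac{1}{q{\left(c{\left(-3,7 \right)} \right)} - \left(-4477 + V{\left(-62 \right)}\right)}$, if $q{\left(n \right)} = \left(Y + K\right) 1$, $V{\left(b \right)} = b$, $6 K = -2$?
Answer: $\frac{3}{13610} \approx 0.00022043$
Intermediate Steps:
$K = - \frac{1}{3}$ ($K = \frac{1}{6} \left(-2\right) = - \frac{1}{3} \approx -0.33333$)
$c{\left(Q,P \right)} = Q \left(3 P + 3 Q\right)$ ($c{\left(Q,P \right)} = 3 \left(P + Q\right) Q = \left(3 P + 3 Q\right) Q = Q \left(3 P + 3 Q\right)$)
$Y = -2$ ($Y = 1 - 3 = -2$)
$q{\left(n \right)} = - \frac{7}{3}$ ($q{\left(n \right)} = \left(-2 - \frac{1}{3}\right) 1 = \left(- \frac{7}{3}\right) 1 = - \frac{7}{3}$)
$\frac{1}{q{\left(c{\left(-3,7 \right)} \right)} - \left(-4477 + V{\left(-62 \right)}\right)} = \frac{1}{- \frac{7}{3} + \left(4477 - -62\right)} = \frac{1}{- \frac{7}{3} + \left(4477 + 62\right)} = \frac{1}{- \frac{7}{3} + 4539} = \frac{1}{\frac{13610}{3}} = \frac{3}{13610}$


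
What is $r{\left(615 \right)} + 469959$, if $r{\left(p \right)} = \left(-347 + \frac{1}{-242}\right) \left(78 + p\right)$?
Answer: $\frac{5048673}{22} \approx 2.2949 \cdot 10^{5}$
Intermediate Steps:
$r{\left(p \right)} = - \frac{3275025}{121} - \frac{83975 p}{242}$ ($r{\left(p \right)} = \left(-347 - \frac{1}{242}\right) \left(78 + p\right) = - \frac{83975 \left(78 + p\right)}{242} = - \frac{3275025}{121} - \frac{83975 p}{242}$)
$r{\left(615 \right)} + 469959 = \left(- \frac{3275025}{121} - \frac{51644625}{242}\right) + 469959 = - \frac{5290425}{22} + 469959 = \frac{5048673}{22}$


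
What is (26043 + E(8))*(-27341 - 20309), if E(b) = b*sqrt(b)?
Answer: -1240948950 - 762400*sqrt(2) ≈ -1.2420e+9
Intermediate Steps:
E(b) = b**(3/2)
(26043 + E(8))*(-27341 - 20309) = (26043 + 8**(3/2))*(-27341 - 20309) = (26043 + 16*sqrt(2))*(-47650) = -1240948950 - 762400*sqrt(2)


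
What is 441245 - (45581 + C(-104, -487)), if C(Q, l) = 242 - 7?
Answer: 395429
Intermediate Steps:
C(Q, l) = 235
441245 - (45581 + C(-104, -487)) = 441245 - (45581 + 235) = 441245 - 1*45816 = 441245 - 45816 = 395429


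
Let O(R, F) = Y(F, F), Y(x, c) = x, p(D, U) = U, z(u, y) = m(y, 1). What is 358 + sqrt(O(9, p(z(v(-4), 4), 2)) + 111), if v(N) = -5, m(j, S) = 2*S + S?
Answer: 358 + sqrt(113) ≈ 368.63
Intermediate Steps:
m(j, S) = 3*S
z(u, y) = 3 (z(u, y) = 3*1 = 3)
O(R, F) = F
358 + sqrt(O(9, p(z(v(-4), 4), 2)) + 111) = 358 + sqrt(2 + 111) = 358 + sqrt(113)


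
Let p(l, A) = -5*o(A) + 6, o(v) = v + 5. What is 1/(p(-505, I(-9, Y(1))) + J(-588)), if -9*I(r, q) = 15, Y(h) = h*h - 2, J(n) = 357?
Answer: 3/1039 ≈ 0.0028874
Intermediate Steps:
o(v) = 5 + v
Y(h) = -2 + h² (Y(h) = h² - 2 = -2 + h²)
I(r, q) = -5/3 (I(r, q) = -⅑*15 = -5/3)
p(l, A) = -19 - 5*A (p(l, A) = -5*(5 + A) + 6 = (-25 - 5*A) + 6 = -19 - 5*A)
1/(p(-505, I(-9, Y(1))) + J(-588)) = 1/((-19 - 5*(-5/3)) + 357) = 1/((-19 + 25/3) + 357) = 1/(-32/3 + 357) = 1/(1039/3) = 3/1039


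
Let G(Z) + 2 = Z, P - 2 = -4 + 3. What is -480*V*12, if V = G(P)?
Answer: 5760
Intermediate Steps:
P = 1 (P = 2 + (-4 + 3) = 2 - 1 = 1)
G(Z) = -2 + Z
V = -1 (V = -2 + 1 = -1)
-480*V*12 = -(-480)*12 = -480*(-12) = 5760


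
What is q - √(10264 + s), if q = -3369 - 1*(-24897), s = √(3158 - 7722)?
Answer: 21528 - √(10264 + 2*I*√1141) ≈ 21427.0 - 0.33341*I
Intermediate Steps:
s = 2*I*√1141 (s = √(-4564) = 2*I*√1141 ≈ 67.557*I)
q = 21528 (q = -3369 + 24897 = 21528)
q - √(10264 + s) = 21528 - √(10264 + 2*I*√1141)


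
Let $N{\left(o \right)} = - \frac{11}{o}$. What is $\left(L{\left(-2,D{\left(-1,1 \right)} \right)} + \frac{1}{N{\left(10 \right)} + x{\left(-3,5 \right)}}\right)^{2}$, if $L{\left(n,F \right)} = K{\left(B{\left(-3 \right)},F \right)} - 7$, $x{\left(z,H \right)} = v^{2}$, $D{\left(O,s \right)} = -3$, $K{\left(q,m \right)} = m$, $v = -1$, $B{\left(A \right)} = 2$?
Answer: $400$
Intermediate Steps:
$x{\left(z,H \right)} = 1$ ($x{\left(z,H \right)} = \left(-1\right)^{2} = 1$)
$L{\left(n,F \right)} = -7 + F$ ($L{\left(n,F \right)} = F - 7 = -7 + F$)
$\left(L{\left(-2,D{\left(-1,1 \right)} \right)} + \frac{1}{N{\left(10 \right)} + x{\left(-3,5 \right)}}\right)^{2} = \left(\left(-7 - 3\right) + \frac{1}{- \frac{11}{10} + 1}\right)^{2} = \left(-10 + \frac{1}{\left(-11\right) \frac{1}{10} + 1}\right)^{2} = \left(-10 + \frac{1}{- \frac{11}{10} + 1}\right)^{2} = \left(-10 + \frac{1}{- \frac{1}{10}}\right)^{2} = \left(-10 - 10\right)^{2} = \left(-20\right)^{2} = 400$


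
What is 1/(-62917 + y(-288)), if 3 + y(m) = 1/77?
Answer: -77/4844839 ≈ -1.5893e-5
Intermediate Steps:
y(m) = -230/77 (y(m) = -3 + 1/77 = -230/77)
1/(-62917 + y(-288)) = 1/(-62917 - 230/77) = 1/(-4844839/77) = -77/4844839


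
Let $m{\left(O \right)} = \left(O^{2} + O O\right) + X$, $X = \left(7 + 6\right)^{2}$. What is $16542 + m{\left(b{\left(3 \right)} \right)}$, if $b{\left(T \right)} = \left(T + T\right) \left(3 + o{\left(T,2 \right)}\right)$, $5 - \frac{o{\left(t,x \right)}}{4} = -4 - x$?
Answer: $175759$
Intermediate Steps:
$o{\left(t,x \right)} = 36 + 4 x$ ($o{\left(t,x \right)} = 20 - 4 \left(-4 - x\right) = 20 + \left(16 + 4 x\right) = 36 + 4 x$)
$X = 169$ ($X = 13^{2} = 169$)
$b{\left(T \right)} = 94 T$ ($b{\left(T \right)} = \left(T + T\right) \left(3 + \left(36 + 4 \cdot 2\right)\right) = 2 T \left(3 + \left(36 + 8\right)\right) = 2 T \left(3 + 44\right) = 2 T 47 = 94 T$)
$m{\left(O \right)} = 169 + 2 O^{2}$ ($m{\left(O \right)} = \left(O^{2} + O O\right) + 169 = \left(O^{2} + O^{2}\right) + 169 = 2 O^{2} + 169 = 169 + 2 O^{2}$)
$16542 + m{\left(b{\left(3 \right)} \right)} = 16542 + \left(169 + 2 \left(94 \cdot 3\right)^{2}\right) = 16542 + \left(169 + 2 \cdot 282^{2}\right) = 16542 + \left(169 + 2 \cdot 79524\right) = 16542 + \left(169 + 159048\right) = 16542 + 159217 = 175759$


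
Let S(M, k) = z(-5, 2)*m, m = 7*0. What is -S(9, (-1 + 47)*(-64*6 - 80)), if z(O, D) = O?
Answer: 0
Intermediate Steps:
m = 0
S(M, k) = 0 (S(M, k) = -5*0 = 0)
-S(9, (-1 + 47)*(-64*6 - 80)) = -1*0 = 0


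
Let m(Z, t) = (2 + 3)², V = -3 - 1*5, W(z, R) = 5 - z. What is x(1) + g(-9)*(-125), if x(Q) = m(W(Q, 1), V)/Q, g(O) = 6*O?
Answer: 6775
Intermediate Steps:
V = -8 (V = -3 - 5 = -8)
m(Z, t) = 25 (m(Z, t) = 5² = 25)
x(Q) = 25/Q
x(1) + g(-9)*(-125) = 25/1 + (6*(-9))*(-125) = 25*1 - 54*(-125) = 25 + 6750 = 6775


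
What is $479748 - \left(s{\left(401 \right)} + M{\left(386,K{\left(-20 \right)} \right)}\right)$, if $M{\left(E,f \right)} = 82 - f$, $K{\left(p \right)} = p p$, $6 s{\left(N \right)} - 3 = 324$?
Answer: $\frac{960023}{2} \approx 4.8001 \cdot 10^{5}$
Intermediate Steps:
$s{\left(N \right)} = \frac{109}{2}$ ($s{\left(N \right)} = \frac{1}{2} + \frac{1}{6} \cdot 324 = \frac{1}{2} + 54 = \frac{109}{2}$)
$K{\left(p \right)} = p^{2}$
$479748 - \left(s{\left(401 \right)} + M{\left(386,K{\left(-20 \right)} \right)}\right) = 479748 - \left(\frac{109}{2} + \left(82 - \left(-20\right)^{2}\right)\right) = 479748 - \left(\frac{109}{2} + \left(82 - 400\right)\right) = 479748 - \left(\frac{109}{2} - 318\right) = 479748 - - \frac{527}{2} = 479748 + \frac{527}{2} = \frac{960023}{2}$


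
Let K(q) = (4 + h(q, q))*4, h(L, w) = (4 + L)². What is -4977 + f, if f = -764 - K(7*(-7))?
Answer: -13857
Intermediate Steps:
K(q) = 16 + 4*(4 + q)² (K(q) = (4 + (4 + q)²)*4 = 16 + 4*(4 + q)²)
f = -8880 (f = -764 - (16 + 4*(4 + 7*(-7))²) = -764 - (16 + 4*(4 - 49)²) = -764 - (16 + 4*(-45)²) = -764 - (16 + 4*2025) = -764 - (16 + 8100) = -764 - 1*8116 = -764 - 8116 = -8880)
-4977 + f = -4977 - 8880 = -13857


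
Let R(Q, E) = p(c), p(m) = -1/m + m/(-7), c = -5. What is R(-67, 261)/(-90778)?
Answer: -16/1588615 ≈ -1.0072e-5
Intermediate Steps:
p(m) = -1/m - m/7 (p(m) = -1/m + m*(-1/7) = -1/m - m/7)
R(Q, E) = 32/35 (R(Q, E) = -1/(-5) - 1/7*(-5) = -1*(-1/5) + 5/7 = 1/5 + 5/7 = 32/35)
R(-67, 261)/(-90778) = (32/35)/(-90778) = (32/35)*(-1/90778) = -16/1588615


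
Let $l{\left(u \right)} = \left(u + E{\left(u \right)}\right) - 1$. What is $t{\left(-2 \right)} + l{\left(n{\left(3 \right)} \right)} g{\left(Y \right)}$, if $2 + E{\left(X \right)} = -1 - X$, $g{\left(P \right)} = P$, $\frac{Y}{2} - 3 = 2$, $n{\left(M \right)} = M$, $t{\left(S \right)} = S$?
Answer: $-42$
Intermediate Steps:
$Y = 10$ ($Y = 6 + 2 \cdot 2 = 6 + 4 = 10$)
$E{\left(X \right)} = -3 - X$ ($E{\left(X \right)} = -2 - \left(1 + X\right) = -3 - X$)
$l{\left(u \right)} = -4$ ($l{\left(u \right)} = \left(u - \left(3 + u\right)\right) - 1 = -3 - 1 = -4$)
$t{\left(-2 \right)} + l{\left(n{\left(3 \right)} \right)} g{\left(Y \right)} = -2 - 40 = -42$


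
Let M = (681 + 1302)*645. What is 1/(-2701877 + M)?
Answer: -1/1422842 ≈ -7.0282e-7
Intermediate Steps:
M = 1279035 (M = 1983*645 = 1279035)
1/(-2701877 + M) = 1/(-2701877 + 1279035) = 1/(-1422842) = -1/1422842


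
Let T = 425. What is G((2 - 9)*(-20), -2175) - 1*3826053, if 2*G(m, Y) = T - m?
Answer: -7651821/2 ≈ -3.8259e+6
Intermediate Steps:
G(m, Y) = 425/2 - m/2 (G(m, Y) = (425 - m)/2 = 425/2 - m/2)
G((2 - 9)*(-20), -2175) - 1*3826053 = (425/2 - (2 - 9)*(-20)/2) - 1*3826053 = (425/2 - (-7)*(-20)/2) - 3826053 = (425/2 - 1/2*140) - 3826053 = (425/2 - 70) - 3826053 = 285/2 - 3826053 = -7651821/2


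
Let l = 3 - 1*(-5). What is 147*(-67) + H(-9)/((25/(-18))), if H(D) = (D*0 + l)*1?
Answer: -246369/25 ≈ -9854.8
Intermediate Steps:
l = 8 (l = 3 + 5 = 8)
H(D) = 8 (H(D) = (D*0 + 8)*1 = (0 + 8)*1 = 8*1 = 8)
147*(-67) + H(-9)/((25/(-18))) = 147*(-67) + 8/((25/(-18))) = -9849 + 8/((25*(-1/18))) = -9849 + 8/(-25/18) = -9849 + 8*(-18/25) = -9849 - 144/25 = -246369/25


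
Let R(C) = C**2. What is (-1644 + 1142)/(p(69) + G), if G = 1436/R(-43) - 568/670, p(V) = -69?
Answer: 310946330/42783691 ≈ 7.2679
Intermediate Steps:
G = -44056/619415 (G = 1436/((-43)**2) - 568/670 = 1436/1849 - 568*1/670 = 1436*(1/1849) - 284/335 = 1436/1849 - 284/335 = -44056/619415 ≈ -0.071125)
(-1644 + 1142)/(p(69) + G) = (-1644 + 1142)/(-69 - 44056/619415) = -502/(-42783691/619415) = -502*(-619415/42783691) = 310946330/42783691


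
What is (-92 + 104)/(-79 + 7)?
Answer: -1/6 ≈ -0.16667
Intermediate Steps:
(-92 + 104)/(-79 + 7) = 12/(-72) = 12*(-1/72) = -1/6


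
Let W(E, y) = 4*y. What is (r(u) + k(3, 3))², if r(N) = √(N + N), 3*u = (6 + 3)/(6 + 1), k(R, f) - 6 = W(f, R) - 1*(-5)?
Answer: (161 + √42)²/49 ≈ 572.45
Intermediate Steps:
k(R, f) = 11 + 4*R (k(R, f) = 6 + (4*R - 1*(-5)) = 6 + (4*R + 5) = 6 + (5 + 4*R) = 11 + 4*R)
u = 3/7 (u = ((6 + 3)/(6 + 1))/3 = (9/7)/3 = (9*(⅐))/3 = (⅓)*(9/7) = 3/7 ≈ 0.42857)
r(N) = √2*√N (r(N) = √(2*N) = √2*√N)
(r(u) + k(3, 3))² = (√2*√(3/7) + (11 + 4*3))² = (√2*(√21/7) + (11 + 12))² = (√42/7 + 23)² = (23 + √42/7)²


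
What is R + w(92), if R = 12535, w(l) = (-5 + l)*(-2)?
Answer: 12361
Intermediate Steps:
w(l) = 10 - 2*l
R + w(92) = 12535 + (10 - 2*92) = 12535 + (10 - 184) = 12535 - 174 = 12361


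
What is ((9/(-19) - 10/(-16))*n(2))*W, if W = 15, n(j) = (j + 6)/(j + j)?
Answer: 345/76 ≈ 4.5395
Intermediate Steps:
n(j) = (6 + j)/(2*j) (n(j) = (6 + j)/((2*j)) = (6 + j)*(1/(2*j)) = (6 + j)/(2*j))
((9/(-19) - 10/(-16))*n(2))*W = ((9/(-19) - 10/(-16))*((1/2)*(6 + 2)/2))*15 = ((9*(-1/19) - 10*(-1/16))*((1/2)*(1/2)*8))*15 = ((-9/19 + 5/8)*2)*15 = ((23/152)*2)*15 = (23/76)*15 = 345/76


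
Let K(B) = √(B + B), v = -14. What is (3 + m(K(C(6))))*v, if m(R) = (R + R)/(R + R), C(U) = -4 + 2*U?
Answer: -56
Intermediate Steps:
K(B) = √2*√B (K(B) = √(2*B) = √2*√B)
m(R) = 1 (m(R) = (2*R)/((2*R)) = (2*R)*(1/(2*R)) = 1)
(3 + m(K(C(6))))*v = (3 + 1)*(-14) = 4*(-14) = -56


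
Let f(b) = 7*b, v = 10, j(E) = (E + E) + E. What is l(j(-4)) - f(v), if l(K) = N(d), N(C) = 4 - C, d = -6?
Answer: -60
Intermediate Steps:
j(E) = 3*E (j(E) = 2*E + E = 3*E)
l(K) = 10 (l(K) = 4 - 1*(-6) = 4 + 6 = 10)
l(j(-4)) - f(v) = 10 - 7*10 = 10 - 1*70 = 10 - 70 = -60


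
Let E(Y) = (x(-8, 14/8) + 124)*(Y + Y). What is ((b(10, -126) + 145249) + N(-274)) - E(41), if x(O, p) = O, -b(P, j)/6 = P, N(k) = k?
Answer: 135403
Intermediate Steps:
b(P, j) = -6*P
E(Y) = 232*Y (E(Y) = (-8 + 124)*(Y + Y) = 116*(2*Y) = 232*Y)
((b(10, -126) + 145249) + N(-274)) - E(41) = ((-6*10 + 145249) - 274) - 232*41 = ((-60 + 145249) - 274) - 1*9512 = (145189 - 274) - 9512 = 144915 - 9512 = 135403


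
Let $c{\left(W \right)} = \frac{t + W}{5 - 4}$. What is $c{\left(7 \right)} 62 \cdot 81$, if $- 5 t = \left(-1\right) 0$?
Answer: $35154$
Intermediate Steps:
$t = 0$ ($t = - \frac{\left(-1\right) 0}{5} = \left(- \frac{1}{5}\right) 0 = 0$)
$c{\left(W \right)} = W$ ($c{\left(W \right)} = \frac{0 + W}{5 - 4} = \frac{W}{1} = W 1 = W$)
$c{\left(7 \right)} 62 \cdot 81 = 7 \cdot 62 \cdot 81 = 434 \cdot 81 = 35154$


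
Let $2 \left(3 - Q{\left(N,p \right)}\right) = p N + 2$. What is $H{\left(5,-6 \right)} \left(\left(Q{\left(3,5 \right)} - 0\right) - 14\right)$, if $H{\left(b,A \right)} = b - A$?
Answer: $- \frac{429}{2} \approx -214.5$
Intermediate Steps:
$Q{\left(N,p \right)} = 2 - \frac{N p}{2}$ ($Q{\left(N,p \right)} = 3 - \frac{p N + 2}{2} = 3 - \frac{N p + 2}{2} = 3 - \frac{2 + N p}{2} = 3 - \left(1 + \frac{N p}{2}\right) = 2 - \frac{N p}{2}$)
$H{\left(5,-6 \right)} \left(\left(Q{\left(3,5 \right)} - 0\right) - 14\right) = \left(5 - -6\right) \left(\left(\left(2 - \frac{3}{2} \cdot 5\right) - 0\right) - 14\right) = \left(5 + 6\right) \left(\left(\left(2 - \frac{15}{2}\right) + 0\right) - 14\right) = 11 \left(\left(- \frac{11}{2} + 0\right) - 14\right) = 11 \left(- \frac{11}{2} - 14\right) = 11 \left(- \frac{39}{2}\right) = - \frac{429}{2}$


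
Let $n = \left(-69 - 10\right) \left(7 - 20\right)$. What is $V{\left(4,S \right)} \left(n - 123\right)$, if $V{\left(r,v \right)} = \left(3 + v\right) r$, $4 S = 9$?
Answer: $18984$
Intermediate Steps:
$S = \frac{9}{4}$ ($S = \frac{1}{4} \cdot 9 = \frac{9}{4} \approx 2.25$)
$V{\left(r,v \right)} = r \left(3 + v\right)$
$n = 1027$ ($n = \left(-79\right) \left(-13\right) = 1027$)
$V{\left(4,S \right)} \left(n - 123\right) = 4 \left(3 + \frac{9}{4}\right) \left(1027 - 123\right) = 4 \cdot \frac{21}{4} \cdot 904 = 21 \cdot 904 = 18984$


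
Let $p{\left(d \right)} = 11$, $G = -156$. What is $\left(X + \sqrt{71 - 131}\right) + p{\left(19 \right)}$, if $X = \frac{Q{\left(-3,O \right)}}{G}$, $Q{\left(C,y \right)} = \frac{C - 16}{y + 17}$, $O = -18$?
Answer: $\frac{1697}{156} + 2 i \sqrt{15} \approx 10.878 + 7.746 i$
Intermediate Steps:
$Q{\left(C,y \right)} = \frac{-16 + C}{17 + y}$
$X = - \frac{19}{156}$ ($X = \frac{\frac{1}{17 - 18} \left(-16 - 3\right)}{-156} = \frac{1}{-1} \left(-19\right) \left(- \frac{1}{156}\right) = \left(-1\right) \left(-19\right) \left(- \frac{1}{156}\right) = 19 \left(- \frac{1}{156}\right) = - \frac{19}{156} \approx -0.12179$)
$\left(X + \sqrt{71 - 131}\right) + p{\left(19 \right)} = \left(- \frac{19}{156} + \sqrt{71 - 131}\right) + 11 = \left(- \frac{19}{156} + \sqrt{-60}\right) + 11 = \left(- \frac{19}{156} + 2 i \sqrt{15}\right) + 11 = \frac{1697}{156} + 2 i \sqrt{15}$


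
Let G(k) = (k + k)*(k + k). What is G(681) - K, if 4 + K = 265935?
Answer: 1589113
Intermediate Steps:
K = 265931 (K = -4 + 265935 = 265931)
G(k) = 4*k**2 (G(k) = (2*k)*(2*k) = 4*k**2)
G(681) - K = 4*681**2 - 1*265931 = 4*463761 - 265931 = 1855044 - 265931 = 1589113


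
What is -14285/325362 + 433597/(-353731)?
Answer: -146129034449/115090625622 ≈ -1.2697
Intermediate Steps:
-14285/325362 + 433597/(-353731) = -14285*1/325362 + 433597*(-1/353731) = -14285/325362 - 433597/353731 = -146129034449/115090625622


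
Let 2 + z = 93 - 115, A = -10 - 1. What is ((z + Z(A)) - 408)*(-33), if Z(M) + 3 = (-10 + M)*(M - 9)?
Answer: 495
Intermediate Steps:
A = -11
Z(M) = -3 + (-10 + M)*(-9 + M) (Z(M) = -3 + (-10 + M)*(M - 9) = -3 + (-10 + M)*(-9 + M))
z = -24 (z = -2 + (93 - 115) = -2 - 22 = -24)
((z + Z(A)) - 408)*(-33) = ((-24 + (87 + (-11)² - 19*(-11))) - 408)*(-33) = ((-24 + (87 + 121 + 209)) - 408)*(-33) = ((-24 + 417) - 408)*(-33) = (393 - 408)*(-33) = -15*(-33) = 495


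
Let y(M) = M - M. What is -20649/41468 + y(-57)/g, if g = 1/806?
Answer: -20649/41468 ≈ -0.49795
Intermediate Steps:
y(M) = 0
g = 1/806 ≈ 0.0012407
-20649/41468 + y(-57)/g = -20649/41468 + 0/(1/806) = -20649*1/41468 + 0*806 = -20649/41468 + 0 = -20649/41468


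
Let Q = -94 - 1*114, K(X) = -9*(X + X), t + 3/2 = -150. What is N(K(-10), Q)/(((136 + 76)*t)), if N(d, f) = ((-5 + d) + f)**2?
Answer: -363/10706 ≈ -0.033906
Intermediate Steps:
t = -303/2 (t = -3/2 - 150 = -303/2 ≈ -151.50)
K(X) = -18*X
Q = -208 (Q = -94 - 114 = -208)
N(d, f) = (-5 + d + f)**2
N(K(-10), Q)/(((136 + 76)*t)) = (-5 - 18*(-10) - 208)**2/(((136 + 76)*(-303/2))) = (-5 + 180 - 208)**2/((212*(-303/2))) = (-33)**2/(-32118) = 1089*(-1/32118) = -363/10706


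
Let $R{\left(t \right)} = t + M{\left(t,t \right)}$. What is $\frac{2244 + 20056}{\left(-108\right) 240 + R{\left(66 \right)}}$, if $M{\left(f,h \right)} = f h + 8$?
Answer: $- \frac{2230}{2149} \approx -1.0377$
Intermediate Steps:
$M{\left(f,h \right)} = 8 + f h$
$R{\left(t \right)} = 8 + t + t^{2}$ ($R{\left(t \right)} = t + \left(8 + t t\right) = t + \left(8 + t^{2}\right) = 8 + t + t^{2}$)
$\frac{2244 + 20056}{\left(-108\right) 240 + R{\left(66 \right)}} = \frac{2244 + 20056}{\left(-108\right) 240 + \left(8 + 66 + 66^{2}\right)} = \frac{22300}{-25920 + \left(8 + 66 + 4356\right)} = \frac{22300}{-25920 + 4430} = \frac{22300}{-21490} = 22300 \left(- \frac{1}{21490}\right) = - \frac{2230}{2149}$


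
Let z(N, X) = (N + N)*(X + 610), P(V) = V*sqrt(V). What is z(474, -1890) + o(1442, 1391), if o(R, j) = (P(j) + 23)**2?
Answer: 2690206560 + 63986*sqrt(1391) ≈ 2.6926e+9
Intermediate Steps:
P(V) = V**(3/2)
o(R, j) = (23 + j**(3/2))**2 (o(R, j) = (j**(3/2) + 23)**2 = (23 + j**(3/2))**2)
z(N, X) = 2*N*(610 + X) (z(N, X) = (2*N)*(610 + X) = 2*N*(610 + X))
z(474, -1890) + o(1442, 1391) = 2*474*(610 - 1890) + (23 + 1391**(3/2))**2 = 2*474*(-1280) + (23 + 1391*sqrt(1391))**2 = -1213440 + (23 + 1391*sqrt(1391))**2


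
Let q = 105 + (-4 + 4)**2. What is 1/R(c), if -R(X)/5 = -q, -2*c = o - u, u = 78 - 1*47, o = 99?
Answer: 1/525 ≈ 0.0019048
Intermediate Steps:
u = 31 (u = 78 - 47 = 31)
c = -34 (c = -(99 - 1*31)/2 = -(99 - 31)/2 = -1/2*68 = -34)
q = 105 (q = 105 + 0**2 = 105 + 0 = 105)
R(X) = 525 (R(X) = -(-5)*105 = -5*(-105) = 525)
1/R(c) = 1/525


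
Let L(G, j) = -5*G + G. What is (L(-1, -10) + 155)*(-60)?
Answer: -9540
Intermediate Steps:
L(G, j) = -4*G
(L(-1, -10) + 155)*(-60) = (-4*(-1) + 155)*(-60) = (4 + 155)*(-60) = 159*(-60) = -9540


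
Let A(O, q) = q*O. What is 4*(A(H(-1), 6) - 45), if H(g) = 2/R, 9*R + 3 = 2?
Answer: -612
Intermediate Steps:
R = -1/9 (R = -1/3 + (1/9)*2 = -1/3 + 2/9 = -1/9 ≈ -0.11111)
H(g) = -18 (H(g) = 2/(-1/9) = 2*(-9) = -18)
A(O, q) = O*q
4*(A(H(-1), 6) - 45) = 4*(-18*6 - 45) = 4*(-108 - 45) = 4*(-153) = -612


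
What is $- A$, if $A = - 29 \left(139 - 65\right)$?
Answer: $2146$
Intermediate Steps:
$A = -2146$ ($A = \left(-29\right) 74 = -2146$)
$- A = \left(-1\right) \left(-2146\right) = 2146$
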